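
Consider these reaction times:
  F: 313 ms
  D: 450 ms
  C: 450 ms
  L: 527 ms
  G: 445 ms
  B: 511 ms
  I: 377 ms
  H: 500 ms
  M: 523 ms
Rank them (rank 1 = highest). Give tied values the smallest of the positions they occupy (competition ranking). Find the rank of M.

Sorted (descending): 527, 523, 511, 500, 450, 450, 445, 377, 313
The 2 values of 450 occupy positions 5–6 → each gets rank 5.
M has value 523 ms → rank 2.

2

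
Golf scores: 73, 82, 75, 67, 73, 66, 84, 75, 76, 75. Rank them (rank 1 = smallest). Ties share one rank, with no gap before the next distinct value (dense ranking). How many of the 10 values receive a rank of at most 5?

Sorted (ascending): 66, 67, 73, 73, 75, 75, 75, 76, 82, 84
The 2 values of 73 share dense rank 3.
The 3 values of 75 share dense rank 4.
Remaining distinct values take the next consecutive integers.
Ranks ≤ 5: {1, 2, 3, 3, 4, 4, 4, 5} → 8 values.

8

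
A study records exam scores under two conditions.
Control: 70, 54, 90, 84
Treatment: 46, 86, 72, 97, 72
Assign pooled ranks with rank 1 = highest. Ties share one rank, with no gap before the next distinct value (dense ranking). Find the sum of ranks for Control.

Sorted (descending): 97, 90, 86, 84, 72, 72, 70, 54, 46
The 2 values of 72 share dense rank 5.
Remaining distinct values take the next consecutive integers.
Control values → pooled ranks: 70→6, 54→7, 90→2, 84→4
Rank sum = 6 + 7 + 2 + 4 = 19

19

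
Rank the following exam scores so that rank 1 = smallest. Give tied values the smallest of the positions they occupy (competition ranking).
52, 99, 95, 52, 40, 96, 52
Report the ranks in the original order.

2, 7, 5, 2, 1, 6, 2

Sorted (ascending): 40, 52, 52, 52, 95, 96, 99
The 3 values of 52 occupy positions 2–4 → each gets rank 2.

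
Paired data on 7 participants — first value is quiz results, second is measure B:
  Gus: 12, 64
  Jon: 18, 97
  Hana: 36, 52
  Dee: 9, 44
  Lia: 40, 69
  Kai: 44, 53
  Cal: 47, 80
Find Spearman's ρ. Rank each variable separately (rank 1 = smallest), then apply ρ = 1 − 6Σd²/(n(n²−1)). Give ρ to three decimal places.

Ranks of variable 1: 2, 3, 4, 1, 5, 6, 7
Ranks of variable 2: 4, 7, 2, 1, 5, 3, 6
d = r₁ − r₂: -2, -4, 2, 0, 0, 3, 1
d²: 4, 16, 4, 0, 0, 9, 1; Σd² = 34
ρ = 1 − 6·34/(7·48) = 1 − 204/336 = 0.393

0.393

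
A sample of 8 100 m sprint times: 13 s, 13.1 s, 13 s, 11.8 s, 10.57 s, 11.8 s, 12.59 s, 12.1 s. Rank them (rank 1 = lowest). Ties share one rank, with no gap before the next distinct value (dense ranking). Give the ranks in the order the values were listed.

Sorted (ascending): 10.57, 11.8, 11.8, 12.1, 12.59, 13, 13, 13.1
The 2 values of 11.8 share dense rank 2.
The 2 values of 13 share dense rank 5.
Remaining distinct values take the next consecutive integers.

5, 6, 5, 2, 1, 2, 4, 3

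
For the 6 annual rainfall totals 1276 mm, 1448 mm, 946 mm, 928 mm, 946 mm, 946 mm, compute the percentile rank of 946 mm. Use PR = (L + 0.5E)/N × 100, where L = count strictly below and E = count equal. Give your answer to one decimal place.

41.7

N = 6.
Strictly below 946: 1. Equal to 946: 3.
PR = (1 + 0.5·3)/6 × 100 = 41.7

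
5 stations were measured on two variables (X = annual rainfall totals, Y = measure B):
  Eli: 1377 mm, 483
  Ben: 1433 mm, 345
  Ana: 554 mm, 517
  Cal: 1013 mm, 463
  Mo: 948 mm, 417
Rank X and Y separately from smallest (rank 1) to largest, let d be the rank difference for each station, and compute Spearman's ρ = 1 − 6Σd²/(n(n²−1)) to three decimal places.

Ranks of variable 1: 4, 5, 1, 3, 2
Ranks of variable 2: 4, 1, 5, 3, 2
d = r₁ − r₂: 0, 4, -4, 0, 0
d²: 0, 16, 16, 0, 0; Σd² = 32
ρ = 1 − 6·32/(5·24) = 1 − 192/120 = -0.600

-0.600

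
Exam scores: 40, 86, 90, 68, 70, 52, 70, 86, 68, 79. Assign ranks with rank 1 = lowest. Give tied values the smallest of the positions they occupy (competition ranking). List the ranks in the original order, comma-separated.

1, 8, 10, 3, 5, 2, 5, 8, 3, 7

Sorted (ascending): 40, 52, 68, 68, 70, 70, 79, 86, 86, 90
The 2 values of 68 occupy positions 3–4 → each gets rank 3.
The 2 values of 70 occupy positions 5–6 → each gets rank 5.
The 2 values of 86 occupy positions 8–9 → each gets rank 8.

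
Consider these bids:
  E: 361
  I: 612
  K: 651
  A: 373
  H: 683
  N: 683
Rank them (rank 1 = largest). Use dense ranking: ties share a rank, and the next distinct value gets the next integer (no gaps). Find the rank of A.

4

Sorted (descending): 683, 683, 651, 612, 373, 361
The 2 values of 683 share dense rank 1.
Remaining distinct values take the next consecutive integers.
A has value 373 → rank 4.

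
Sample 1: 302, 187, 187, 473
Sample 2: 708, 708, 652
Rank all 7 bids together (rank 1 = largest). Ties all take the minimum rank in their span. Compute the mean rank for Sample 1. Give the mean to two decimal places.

Sorted (descending): 708, 708, 652, 473, 302, 187, 187
The 2 values of 708 occupy positions 1–2 → each gets rank 1.
The 2 values of 187 occupy positions 6–7 → each gets rank 6.
Sample 1 values → pooled ranks: 302→5, 187→6, 187→6, 473→4
Mean rank = (5 + 6 + 6 + 4) / 4 = 5.25

5.25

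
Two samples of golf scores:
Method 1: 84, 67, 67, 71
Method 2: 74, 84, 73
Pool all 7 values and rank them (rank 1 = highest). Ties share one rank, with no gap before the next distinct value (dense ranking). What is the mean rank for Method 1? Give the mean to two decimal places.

Sorted (descending): 84, 84, 74, 73, 71, 67, 67
The 2 values of 84 share dense rank 1.
The 2 values of 67 share dense rank 5.
Remaining distinct values take the next consecutive integers.
Method 1 values → pooled ranks: 84→1, 67→5, 67→5, 71→4
Mean rank = (1 + 5 + 5 + 4) / 4 = 3.75

3.75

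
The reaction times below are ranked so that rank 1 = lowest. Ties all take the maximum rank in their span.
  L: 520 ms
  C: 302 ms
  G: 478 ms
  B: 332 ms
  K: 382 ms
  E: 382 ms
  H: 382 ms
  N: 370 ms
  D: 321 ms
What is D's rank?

2

Sorted (ascending): 302, 321, 332, 370, 382, 382, 382, 478, 520
The 3 values of 382 occupy positions 5–7 → each gets rank 7.
D has value 321 ms → rank 2.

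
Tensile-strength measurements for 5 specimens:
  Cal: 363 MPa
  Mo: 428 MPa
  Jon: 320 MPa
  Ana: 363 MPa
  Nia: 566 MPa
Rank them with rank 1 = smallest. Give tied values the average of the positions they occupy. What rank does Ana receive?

Sorted (ascending): 320, 363, 363, 428, 566
The 2 values of 363 occupy positions 2–3 → average rank (2+3)/2 = 2.5.
Ana has value 363 MPa → rank 2.5.

2.5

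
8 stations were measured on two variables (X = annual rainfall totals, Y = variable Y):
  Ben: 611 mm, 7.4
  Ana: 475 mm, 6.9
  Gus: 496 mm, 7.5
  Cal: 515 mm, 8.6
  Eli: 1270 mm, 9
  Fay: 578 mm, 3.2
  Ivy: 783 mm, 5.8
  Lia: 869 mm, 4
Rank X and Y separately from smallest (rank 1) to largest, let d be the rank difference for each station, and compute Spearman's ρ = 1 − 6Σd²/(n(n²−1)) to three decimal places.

Ranks of variable 1: 5, 1, 2, 3, 8, 4, 6, 7
Ranks of variable 2: 5, 4, 6, 7, 8, 1, 3, 2
d = r₁ − r₂: 0, -3, -4, -4, 0, 3, 3, 5
d²: 0, 9, 16, 16, 0, 9, 9, 25; Σd² = 84
ρ = 1 − 6·84/(8·63) = 1 − 504/504 = 0.000

0.000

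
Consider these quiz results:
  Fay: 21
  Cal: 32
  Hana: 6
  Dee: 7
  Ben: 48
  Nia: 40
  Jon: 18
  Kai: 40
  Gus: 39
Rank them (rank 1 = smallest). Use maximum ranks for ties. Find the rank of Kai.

8

Sorted (ascending): 6, 7, 18, 21, 32, 39, 40, 40, 48
The 2 values of 40 occupy positions 7–8 → each gets rank 8.
Kai has value 40 → rank 8.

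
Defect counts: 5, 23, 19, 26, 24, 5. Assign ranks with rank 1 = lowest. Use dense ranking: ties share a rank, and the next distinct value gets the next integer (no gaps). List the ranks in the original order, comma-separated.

Sorted (ascending): 5, 5, 19, 23, 24, 26
The 2 values of 5 share dense rank 1.
Remaining distinct values take the next consecutive integers.

1, 3, 2, 5, 4, 1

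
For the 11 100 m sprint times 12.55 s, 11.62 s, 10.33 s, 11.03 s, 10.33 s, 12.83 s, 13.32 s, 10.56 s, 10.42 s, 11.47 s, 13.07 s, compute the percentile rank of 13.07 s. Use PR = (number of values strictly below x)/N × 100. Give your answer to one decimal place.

81.8

N = 11.
Strictly below 13.07: 9. Equal to 13.07: 1.
PR = 9/11 × 100 = 81.8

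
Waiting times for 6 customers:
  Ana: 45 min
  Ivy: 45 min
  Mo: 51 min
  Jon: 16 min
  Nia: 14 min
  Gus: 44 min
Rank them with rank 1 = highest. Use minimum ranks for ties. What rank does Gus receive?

Sorted (descending): 51, 45, 45, 44, 16, 14
The 2 values of 45 occupy positions 2–3 → each gets rank 2.
Gus has value 44 min → rank 4.

4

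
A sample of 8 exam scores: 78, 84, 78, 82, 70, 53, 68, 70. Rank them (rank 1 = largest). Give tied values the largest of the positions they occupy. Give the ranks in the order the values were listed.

Sorted (descending): 84, 82, 78, 78, 70, 70, 68, 53
The 2 values of 78 occupy positions 3–4 → each gets rank 4.
The 2 values of 70 occupy positions 5–6 → each gets rank 6.

4, 1, 4, 2, 6, 8, 7, 6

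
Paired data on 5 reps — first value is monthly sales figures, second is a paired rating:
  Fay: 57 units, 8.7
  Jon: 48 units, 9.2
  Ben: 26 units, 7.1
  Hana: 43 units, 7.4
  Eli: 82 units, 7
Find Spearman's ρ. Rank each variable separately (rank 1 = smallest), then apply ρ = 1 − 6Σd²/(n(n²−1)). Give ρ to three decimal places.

Ranks of variable 1: 4, 3, 1, 2, 5
Ranks of variable 2: 4, 5, 2, 3, 1
d = r₁ − r₂: 0, -2, -1, -1, 4
d²: 0, 4, 1, 1, 16; Σd² = 22
ρ = 1 − 6·22/(5·24) = 1 − 132/120 = -0.100

-0.100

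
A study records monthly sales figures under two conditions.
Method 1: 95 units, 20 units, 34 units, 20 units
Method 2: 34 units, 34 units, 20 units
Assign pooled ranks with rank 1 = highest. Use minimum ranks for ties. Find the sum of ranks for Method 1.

Sorted (descending): 95, 34, 34, 34, 20, 20, 20
The 3 values of 34 occupy positions 2–4 → each gets rank 2.
The 3 values of 20 occupy positions 5–7 → each gets rank 5.
Method 1 values → pooled ranks: 95→1, 20→5, 34→2, 20→5
Rank sum = 1 + 5 + 2 + 5 = 13

13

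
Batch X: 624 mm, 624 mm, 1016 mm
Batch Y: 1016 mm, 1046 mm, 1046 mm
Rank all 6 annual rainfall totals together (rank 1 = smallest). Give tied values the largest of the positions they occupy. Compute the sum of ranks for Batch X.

8

Sorted (ascending): 624, 624, 1016, 1016, 1046, 1046
The 2 values of 624 occupy positions 1–2 → each gets rank 2.
The 2 values of 1016 occupy positions 3–4 → each gets rank 4.
The 2 values of 1046 occupy positions 5–6 → each gets rank 6.
Batch X values → pooled ranks: 624→2, 624→2, 1016→4
Rank sum = 2 + 2 + 4 = 8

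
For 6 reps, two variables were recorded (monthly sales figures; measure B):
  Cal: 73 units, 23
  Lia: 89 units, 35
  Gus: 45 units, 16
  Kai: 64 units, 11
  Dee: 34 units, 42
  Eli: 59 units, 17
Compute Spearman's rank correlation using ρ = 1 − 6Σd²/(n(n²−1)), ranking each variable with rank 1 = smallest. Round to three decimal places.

-0.029

Ranks of variable 1: 5, 6, 2, 4, 1, 3
Ranks of variable 2: 4, 5, 2, 1, 6, 3
d = r₁ − r₂: 1, 1, 0, 3, -5, 0
d²: 1, 1, 0, 9, 25, 0; Σd² = 36
ρ = 1 − 6·36/(6·35) = 1 − 216/210 = -0.029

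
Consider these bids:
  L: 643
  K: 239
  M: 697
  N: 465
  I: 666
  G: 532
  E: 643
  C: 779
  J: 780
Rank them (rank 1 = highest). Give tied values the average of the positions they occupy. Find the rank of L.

5.5

Sorted (descending): 780, 779, 697, 666, 643, 643, 532, 465, 239
The 2 values of 643 occupy positions 5–6 → average rank (5+6)/2 = 5.5.
L has value 643 → rank 5.5.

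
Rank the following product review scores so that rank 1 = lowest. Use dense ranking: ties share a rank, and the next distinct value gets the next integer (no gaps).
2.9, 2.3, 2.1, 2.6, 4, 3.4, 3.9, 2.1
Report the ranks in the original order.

4, 2, 1, 3, 7, 5, 6, 1

Sorted (ascending): 2.1, 2.1, 2.3, 2.6, 2.9, 3.4, 3.9, 4
The 2 values of 2.1 share dense rank 1.
Remaining distinct values take the next consecutive integers.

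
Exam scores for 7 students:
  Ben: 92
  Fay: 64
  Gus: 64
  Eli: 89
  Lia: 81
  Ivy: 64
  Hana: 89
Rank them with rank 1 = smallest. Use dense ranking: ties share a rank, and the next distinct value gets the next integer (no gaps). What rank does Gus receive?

Sorted (ascending): 64, 64, 64, 81, 89, 89, 92
The 3 values of 64 share dense rank 1.
The 2 values of 89 share dense rank 3.
Remaining distinct values take the next consecutive integers.
Gus has value 64 → rank 1.

1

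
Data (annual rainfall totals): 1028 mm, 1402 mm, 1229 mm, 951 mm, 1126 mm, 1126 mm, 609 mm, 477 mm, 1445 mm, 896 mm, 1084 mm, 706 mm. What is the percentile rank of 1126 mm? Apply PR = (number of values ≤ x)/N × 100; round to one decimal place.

75.0

N = 12.
Strictly below 1126: 7. Equal to 1126: 2.
PR = 9/12 × 100 = 75.0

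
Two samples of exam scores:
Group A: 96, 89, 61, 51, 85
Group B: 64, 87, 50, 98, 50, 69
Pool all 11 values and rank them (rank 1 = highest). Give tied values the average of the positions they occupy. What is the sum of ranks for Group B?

Sorted (descending): 98, 96, 89, 87, 85, 69, 64, 61, 51, 50, 50
The 2 values of 50 occupy positions 10–11 → average rank (10+11)/2 = 10.5.
Group B values → pooled ranks: 64→7, 87→4, 50→10.5, 98→1, 50→10.5, 69→6
Rank sum = 7 + 4 + 10.5 + 1 + 10.5 + 6 = 39

39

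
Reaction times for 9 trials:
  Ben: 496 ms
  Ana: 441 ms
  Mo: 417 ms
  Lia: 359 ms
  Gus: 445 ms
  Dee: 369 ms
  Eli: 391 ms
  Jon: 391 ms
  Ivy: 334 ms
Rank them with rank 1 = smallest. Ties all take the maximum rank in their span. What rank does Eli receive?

Sorted (ascending): 334, 359, 369, 391, 391, 417, 441, 445, 496
The 2 values of 391 occupy positions 4–5 → each gets rank 5.
Eli has value 391 ms → rank 5.

5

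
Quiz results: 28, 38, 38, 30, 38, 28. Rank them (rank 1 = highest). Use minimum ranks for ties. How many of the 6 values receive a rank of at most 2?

Sorted (descending): 38, 38, 38, 30, 28, 28
The 3 values of 38 occupy positions 1–3 → each gets rank 1.
The 2 values of 28 occupy positions 5–6 → each gets rank 5.
Ranks ≤ 2: {1, 1, 1} → 3 values.

3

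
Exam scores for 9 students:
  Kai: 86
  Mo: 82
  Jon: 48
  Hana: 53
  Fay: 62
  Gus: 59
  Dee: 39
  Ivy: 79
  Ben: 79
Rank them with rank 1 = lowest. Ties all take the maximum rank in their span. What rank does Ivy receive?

Sorted (ascending): 39, 48, 53, 59, 62, 79, 79, 82, 86
The 2 values of 79 occupy positions 6–7 → each gets rank 7.
Ivy has value 79 → rank 7.

7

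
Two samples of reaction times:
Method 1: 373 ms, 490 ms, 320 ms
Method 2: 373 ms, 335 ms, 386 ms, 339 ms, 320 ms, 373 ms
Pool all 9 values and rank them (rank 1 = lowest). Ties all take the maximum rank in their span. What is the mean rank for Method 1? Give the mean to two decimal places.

Sorted (ascending): 320, 320, 335, 339, 373, 373, 373, 386, 490
The 2 values of 320 occupy positions 1–2 → each gets rank 2.
The 3 values of 373 occupy positions 5–7 → each gets rank 7.
Method 1 values → pooled ranks: 373→7, 490→9, 320→2
Mean rank = (7 + 9 + 2) / 3 = 6.00

6.00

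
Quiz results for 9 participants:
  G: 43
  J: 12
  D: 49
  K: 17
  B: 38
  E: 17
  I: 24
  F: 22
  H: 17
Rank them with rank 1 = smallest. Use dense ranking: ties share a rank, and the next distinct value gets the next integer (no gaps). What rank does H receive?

2

Sorted (ascending): 12, 17, 17, 17, 22, 24, 38, 43, 49
The 3 values of 17 share dense rank 2.
Remaining distinct values take the next consecutive integers.
H has value 17 → rank 2.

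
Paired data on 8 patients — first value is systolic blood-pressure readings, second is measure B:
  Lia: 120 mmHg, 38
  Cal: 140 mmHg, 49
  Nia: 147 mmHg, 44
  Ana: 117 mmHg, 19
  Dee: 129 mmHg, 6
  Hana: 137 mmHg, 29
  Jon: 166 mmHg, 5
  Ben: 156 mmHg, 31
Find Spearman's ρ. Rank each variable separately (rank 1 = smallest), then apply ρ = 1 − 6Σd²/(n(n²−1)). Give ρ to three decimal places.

Ranks of variable 1: 2, 5, 6, 1, 3, 4, 8, 7
Ranks of variable 2: 6, 8, 7, 3, 2, 4, 1, 5
d = r₁ − r₂: -4, -3, -1, -2, 1, 0, 7, 2
d²: 16, 9, 1, 4, 1, 0, 49, 4; Σd² = 84
ρ = 1 − 6·84/(8·63) = 1 − 504/504 = 0.000

0.000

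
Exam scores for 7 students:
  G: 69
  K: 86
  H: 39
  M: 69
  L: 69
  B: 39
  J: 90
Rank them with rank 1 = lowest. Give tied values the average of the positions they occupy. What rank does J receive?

Sorted (ascending): 39, 39, 69, 69, 69, 86, 90
The 2 values of 39 occupy positions 1–2 → average rank (1+2)/2 = 1.5.
The 3 values of 69 occupy positions 3–5 → average rank 4.
J has value 90 → rank 7.

7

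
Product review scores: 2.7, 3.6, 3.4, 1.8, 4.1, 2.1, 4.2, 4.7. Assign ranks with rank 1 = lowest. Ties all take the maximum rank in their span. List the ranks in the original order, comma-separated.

Sorted (ascending): 1.8, 2.1, 2.7, 3.4, 3.6, 4.1, 4.2, 4.7
No ties — each value takes its position as its rank.

3, 5, 4, 1, 6, 2, 7, 8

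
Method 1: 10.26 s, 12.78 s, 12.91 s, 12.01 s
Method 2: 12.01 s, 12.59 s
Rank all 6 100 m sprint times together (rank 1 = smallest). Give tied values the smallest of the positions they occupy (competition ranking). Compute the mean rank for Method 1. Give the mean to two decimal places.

3.50

Sorted (ascending): 10.26, 12.01, 12.01, 12.59, 12.78, 12.91
The 2 values of 12.01 occupy positions 2–3 → each gets rank 2.
Method 1 values → pooled ranks: 10.26→1, 12.78→5, 12.91→6, 12.01→2
Mean rank = (1 + 5 + 6 + 2) / 4 = 3.50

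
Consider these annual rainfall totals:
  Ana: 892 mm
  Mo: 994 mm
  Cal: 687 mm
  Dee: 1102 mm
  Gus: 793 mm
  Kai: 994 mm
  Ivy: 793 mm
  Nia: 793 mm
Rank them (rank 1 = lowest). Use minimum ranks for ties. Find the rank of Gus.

Sorted (ascending): 687, 793, 793, 793, 892, 994, 994, 1102
The 3 values of 793 occupy positions 2–4 → each gets rank 2.
The 2 values of 994 occupy positions 6–7 → each gets rank 6.
Gus has value 793 mm → rank 2.

2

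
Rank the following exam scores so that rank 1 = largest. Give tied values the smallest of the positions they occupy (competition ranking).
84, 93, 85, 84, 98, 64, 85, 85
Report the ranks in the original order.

Sorted (descending): 98, 93, 85, 85, 85, 84, 84, 64
The 3 values of 85 occupy positions 3–5 → each gets rank 3.
The 2 values of 84 occupy positions 6–7 → each gets rank 6.

6, 2, 3, 6, 1, 8, 3, 3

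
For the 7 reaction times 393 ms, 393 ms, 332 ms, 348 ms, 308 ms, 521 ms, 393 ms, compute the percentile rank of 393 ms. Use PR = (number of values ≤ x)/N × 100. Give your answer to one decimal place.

N = 7.
Strictly below 393: 3. Equal to 393: 3.
PR = 6/7 × 100 = 85.7

85.7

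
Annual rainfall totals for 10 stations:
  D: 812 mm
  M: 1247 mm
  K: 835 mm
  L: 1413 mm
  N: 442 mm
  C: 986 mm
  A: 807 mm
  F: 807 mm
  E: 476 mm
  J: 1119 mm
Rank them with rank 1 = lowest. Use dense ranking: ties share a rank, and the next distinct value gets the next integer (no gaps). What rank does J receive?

Sorted (ascending): 442, 476, 807, 807, 812, 835, 986, 1119, 1247, 1413
The 2 values of 807 share dense rank 3.
Remaining distinct values take the next consecutive integers.
J has value 1119 mm → rank 7.

7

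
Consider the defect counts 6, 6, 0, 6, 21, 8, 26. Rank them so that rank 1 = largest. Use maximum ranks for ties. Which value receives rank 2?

Sorted (descending): 26, 21, 8, 6, 6, 6, 0
The 3 values of 6 occupy positions 4–6 → each gets rank 6.
Rank 2 → value 21.

21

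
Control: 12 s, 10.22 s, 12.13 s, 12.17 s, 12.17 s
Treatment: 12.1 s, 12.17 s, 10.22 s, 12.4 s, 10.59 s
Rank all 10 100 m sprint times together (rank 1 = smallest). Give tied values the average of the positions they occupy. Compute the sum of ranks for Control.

Sorted (ascending): 10.22, 10.22, 10.59, 12, 12.1, 12.13, 12.17, 12.17, 12.17, 12.4
The 2 values of 10.22 occupy positions 1–2 → average rank (1+2)/2 = 1.5.
The 3 values of 12.17 occupy positions 7–9 → average rank 8.
Control values → pooled ranks: 12→4, 10.22→1.5, 12.13→6, 12.17→8, 12.17→8
Rank sum = 4 + 1.5 + 6 + 8 + 8 = 27.5

27.5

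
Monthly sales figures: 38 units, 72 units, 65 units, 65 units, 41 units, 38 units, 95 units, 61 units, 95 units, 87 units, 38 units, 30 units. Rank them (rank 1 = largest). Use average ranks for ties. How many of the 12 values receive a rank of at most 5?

4

Sorted (descending): 95, 95, 87, 72, 65, 65, 61, 41, 38, 38, 38, 30
The 2 values of 95 occupy positions 1–2 → average rank (1+2)/2 = 1.5.
The 2 values of 65 occupy positions 5–6 → average rank (5+6)/2 = 5.5.
The 3 values of 38 occupy positions 9–11 → average rank 10.
Ranks ≤ 5: {1.5, 1.5, 3, 4} → 4 values.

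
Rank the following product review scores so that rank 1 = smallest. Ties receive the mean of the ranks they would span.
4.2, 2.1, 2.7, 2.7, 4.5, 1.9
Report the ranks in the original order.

Sorted (ascending): 1.9, 2.1, 2.7, 2.7, 4.2, 4.5
The 2 values of 2.7 occupy positions 3–4 → average rank (3+4)/2 = 3.5.

5, 2, 3.5, 3.5, 6, 1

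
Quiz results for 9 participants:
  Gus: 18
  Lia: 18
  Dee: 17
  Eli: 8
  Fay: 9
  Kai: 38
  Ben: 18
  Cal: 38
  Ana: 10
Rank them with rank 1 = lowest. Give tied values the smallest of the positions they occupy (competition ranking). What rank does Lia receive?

5

Sorted (ascending): 8, 9, 10, 17, 18, 18, 18, 38, 38
The 3 values of 18 occupy positions 5–7 → each gets rank 5.
The 2 values of 38 occupy positions 8–9 → each gets rank 8.
Lia has value 18 → rank 5.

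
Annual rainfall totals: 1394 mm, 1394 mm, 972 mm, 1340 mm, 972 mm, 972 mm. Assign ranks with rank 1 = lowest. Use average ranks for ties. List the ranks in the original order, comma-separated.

Sorted (ascending): 972, 972, 972, 1340, 1394, 1394
The 3 values of 972 occupy positions 1–3 → average rank 2.
The 2 values of 1394 occupy positions 5–6 → average rank (5+6)/2 = 5.5.

5.5, 5.5, 2, 4, 2, 2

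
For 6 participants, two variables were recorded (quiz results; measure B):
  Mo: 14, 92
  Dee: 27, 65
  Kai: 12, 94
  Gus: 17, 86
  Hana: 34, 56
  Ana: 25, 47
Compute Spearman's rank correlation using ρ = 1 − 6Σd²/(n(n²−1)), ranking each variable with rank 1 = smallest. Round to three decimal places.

-0.829

Ranks of variable 1: 2, 5, 1, 3, 6, 4
Ranks of variable 2: 5, 3, 6, 4, 2, 1
d = r₁ − r₂: -3, 2, -5, -1, 4, 3
d²: 9, 4, 25, 1, 16, 9; Σd² = 64
ρ = 1 − 6·64/(6·35) = 1 − 384/210 = -0.829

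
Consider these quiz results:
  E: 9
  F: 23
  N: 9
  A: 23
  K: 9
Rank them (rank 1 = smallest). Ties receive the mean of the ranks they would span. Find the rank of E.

Sorted (ascending): 9, 9, 9, 23, 23
The 3 values of 9 occupy positions 1–3 → average rank 2.
The 2 values of 23 occupy positions 4–5 → average rank (4+5)/2 = 4.5.
E has value 9 → rank 2.

2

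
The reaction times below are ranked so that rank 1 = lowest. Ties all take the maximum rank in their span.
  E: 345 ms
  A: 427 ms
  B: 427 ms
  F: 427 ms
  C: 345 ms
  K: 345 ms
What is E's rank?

Sorted (ascending): 345, 345, 345, 427, 427, 427
The 3 values of 345 occupy positions 1–3 → each gets rank 3.
The 3 values of 427 occupy positions 4–6 → each gets rank 6.
E has value 345 ms → rank 3.

3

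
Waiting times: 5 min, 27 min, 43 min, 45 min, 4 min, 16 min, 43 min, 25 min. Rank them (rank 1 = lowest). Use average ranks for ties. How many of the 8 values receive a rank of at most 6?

Sorted (ascending): 4, 5, 16, 25, 27, 43, 43, 45
The 2 values of 43 occupy positions 6–7 → average rank (6+7)/2 = 6.5.
Ranks ≤ 6: {1, 2, 3, 4, 5} → 5 values.

5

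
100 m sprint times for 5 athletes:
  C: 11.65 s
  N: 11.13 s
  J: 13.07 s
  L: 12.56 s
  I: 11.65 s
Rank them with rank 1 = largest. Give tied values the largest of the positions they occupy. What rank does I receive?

Sorted (descending): 13.07, 12.56, 11.65, 11.65, 11.13
The 2 values of 11.65 occupy positions 3–4 → each gets rank 4.
I has value 11.65 s → rank 4.

4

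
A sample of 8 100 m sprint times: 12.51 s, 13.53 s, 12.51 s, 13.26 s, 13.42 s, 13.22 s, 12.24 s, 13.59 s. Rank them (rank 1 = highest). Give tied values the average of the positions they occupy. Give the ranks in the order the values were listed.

6.5, 2, 6.5, 4, 3, 5, 8, 1

Sorted (descending): 13.59, 13.53, 13.42, 13.26, 13.22, 12.51, 12.51, 12.24
The 2 values of 12.51 occupy positions 6–7 → average rank (6+7)/2 = 6.5.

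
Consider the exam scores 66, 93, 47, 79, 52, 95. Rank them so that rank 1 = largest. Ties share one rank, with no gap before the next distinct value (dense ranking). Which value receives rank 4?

Sorted (descending): 95, 93, 79, 66, 52, 47
No ties — each value takes its position as its rank.
Rank 4 → value 66.

66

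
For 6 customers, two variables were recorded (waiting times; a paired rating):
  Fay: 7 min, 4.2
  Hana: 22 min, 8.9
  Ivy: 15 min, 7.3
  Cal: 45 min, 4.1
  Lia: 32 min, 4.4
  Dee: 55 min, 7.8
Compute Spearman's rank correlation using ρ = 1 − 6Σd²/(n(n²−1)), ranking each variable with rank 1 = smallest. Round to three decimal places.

Ranks of variable 1: 1, 3, 2, 5, 4, 6
Ranks of variable 2: 2, 6, 4, 1, 3, 5
d = r₁ − r₂: -1, -3, -2, 4, 1, 1
d²: 1, 9, 4, 16, 1, 1; Σd² = 32
ρ = 1 − 6·32/(6·35) = 1 − 192/210 = 0.086

0.086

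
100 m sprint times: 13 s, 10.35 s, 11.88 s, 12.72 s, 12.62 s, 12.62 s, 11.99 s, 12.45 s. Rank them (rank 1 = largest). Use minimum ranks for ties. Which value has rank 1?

13

Sorted (descending): 13, 12.72, 12.62, 12.62, 12.45, 11.99, 11.88, 10.35
The 2 values of 12.62 occupy positions 3–4 → each gets rank 3.
Rank 1 → value 13.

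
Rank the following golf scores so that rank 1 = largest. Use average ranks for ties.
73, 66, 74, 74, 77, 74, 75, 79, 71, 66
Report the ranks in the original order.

7, 9.5, 5, 5, 2, 5, 3, 1, 8, 9.5

Sorted (descending): 79, 77, 75, 74, 74, 74, 73, 71, 66, 66
The 3 values of 74 occupy positions 4–6 → average rank 5.
The 2 values of 66 occupy positions 9–10 → average rank (9+10)/2 = 9.5.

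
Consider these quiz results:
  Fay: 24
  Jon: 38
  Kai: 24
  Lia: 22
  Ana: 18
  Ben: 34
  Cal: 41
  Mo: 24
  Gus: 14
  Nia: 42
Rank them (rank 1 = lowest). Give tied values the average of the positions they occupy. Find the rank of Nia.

10

Sorted (ascending): 14, 18, 22, 24, 24, 24, 34, 38, 41, 42
The 3 values of 24 occupy positions 4–6 → average rank 5.
Nia has value 42 → rank 10.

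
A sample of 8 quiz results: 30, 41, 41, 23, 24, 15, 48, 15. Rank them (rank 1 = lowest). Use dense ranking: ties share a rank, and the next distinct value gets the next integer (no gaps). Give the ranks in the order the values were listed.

4, 5, 5, 2, 3, 1, 6, 1

Sorted (ascending): 15, 15, 23, 24, 30, 41, 41, 48
The 2 values of 15 share dense rank 1.
The 2 values of 41 share dense rank 5.
Remaining distinct values take the next consecutive integers.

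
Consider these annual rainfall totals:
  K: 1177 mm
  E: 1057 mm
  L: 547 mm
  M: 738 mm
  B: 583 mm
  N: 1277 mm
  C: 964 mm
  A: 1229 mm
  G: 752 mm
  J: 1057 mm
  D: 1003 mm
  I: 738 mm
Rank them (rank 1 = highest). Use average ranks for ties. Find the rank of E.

Sorted (descending): 1277, 1229, 1177, 1057, 1057, 1003, 964, 752, 738, 738, 583, 547
The 2 values of 1057 occupy positions 4–5 → average rank (4+5)/2 = 4.5.
The 2 values of 738 occupy positions 9–10 → average rank (9+10)/2 = 9.5.
E has value 1057 mm → rank 4.5.

4.5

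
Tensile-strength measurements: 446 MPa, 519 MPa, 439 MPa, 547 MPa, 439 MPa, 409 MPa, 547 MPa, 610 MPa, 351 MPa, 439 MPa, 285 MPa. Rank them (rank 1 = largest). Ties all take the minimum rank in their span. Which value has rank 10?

351

Sorted (descending): 610, 547, 547, 519, 446, 439, 439, 439, 409, 351, 285
The 2 values of 547 occupy positions 2–3 → each gets rank 2.
The 3 values of 439 occupy positions 6–8 → each gets rank 6.
Rank 10 → value 351.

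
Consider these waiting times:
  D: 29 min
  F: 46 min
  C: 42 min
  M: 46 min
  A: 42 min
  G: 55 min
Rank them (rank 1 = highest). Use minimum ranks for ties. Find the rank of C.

4

Sorted (descending): 55, 46, 46, 42, 42, 29
The 2 values of 46 occupy positions 2–3 → each gets rank 2.
The 2 values of 42 occupy positions 4–5 → each gets rank 4.
C has value 42 min → rank 4.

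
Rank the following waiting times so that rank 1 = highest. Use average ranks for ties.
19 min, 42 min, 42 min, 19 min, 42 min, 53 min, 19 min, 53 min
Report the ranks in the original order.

7, 4, 4, 7, 4, 1.5, 7, 1.5

Sorted (descending): 53, 53, 42, 42, 42, 19, 19, 19
The 2 values of 53 occupy positions 1–2 → average rank (1+2)/2 = 1.5.
The 3 values of 42 occupy positions 3–5 → average rank 4.
The 3 values of 19 occupy positions 6–8 → average rank 7.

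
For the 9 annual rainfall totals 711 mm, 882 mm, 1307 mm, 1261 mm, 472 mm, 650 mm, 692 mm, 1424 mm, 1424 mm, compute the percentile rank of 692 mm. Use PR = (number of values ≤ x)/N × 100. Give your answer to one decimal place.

33.3

N = 9.
Strictly below 692: 2. Equal to 692: 1.
PR = 3/9 × 100 = 33.3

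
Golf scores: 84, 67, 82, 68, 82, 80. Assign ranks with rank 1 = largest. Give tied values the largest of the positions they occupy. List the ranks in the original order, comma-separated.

Sorted (descending): 84, 82, 82, 80, 68, 67
The 2 values of 82 occupy positions 2–3 → each gets rank 3.

1, 6, 3, 5, 3, 4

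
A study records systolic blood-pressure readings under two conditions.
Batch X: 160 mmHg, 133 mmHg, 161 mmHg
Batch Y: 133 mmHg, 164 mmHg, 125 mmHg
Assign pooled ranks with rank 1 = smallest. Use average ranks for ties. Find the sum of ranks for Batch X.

11.5

Sorted (ascending): 125, 133, 133, 160, 161, 164
The 2 values of 133 occupy positions 2–3 → average rank (2+3)/2 = 2.5.
Batch X values → pooled ranks: 160→4, 133→2.5, 161→5
Rank sum = 4 + 2.5 + 5 = 11.5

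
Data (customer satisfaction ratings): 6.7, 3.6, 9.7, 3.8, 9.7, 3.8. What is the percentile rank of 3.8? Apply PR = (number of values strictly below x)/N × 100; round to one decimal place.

N = 6.
Strictly below 3.8: 1. Equal to 3.8: 2.
PR = 1/6 × 100 = 16.7

16.7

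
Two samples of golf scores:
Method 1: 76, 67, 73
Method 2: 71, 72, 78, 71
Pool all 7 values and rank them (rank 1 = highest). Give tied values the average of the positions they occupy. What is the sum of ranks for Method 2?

16

Sorted (descending): 78, 76, 73, 72, 71, 71, 67
The 2 values of 71 occupy positions 5–6 → average rank (5+6)/2 = 5.5.
Method 2 values → pooled ranks: 71→5.5, 72→4, 78→1, 71→5.5
Rank sum = 5.5 + 4 + 1 + 5.5 = 16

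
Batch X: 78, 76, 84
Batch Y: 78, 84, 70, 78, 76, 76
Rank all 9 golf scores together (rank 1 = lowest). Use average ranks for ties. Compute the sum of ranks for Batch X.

17.5

Sorted (ascending): 70, 76, 76, 76, 78, 78, 78, 84, 84
The 3 values of 76 occupy positions 2–4 → average rank 3.
The 3 values of 78 occupy positions 5–7 → average rank 6.
The 2 values of 84 occupy positions 8–9 → average rank (8+9)/2 = 8.5.
Batch X values → pooled ranks: 78→6, 76→3, 84→8.5
Rank sum = 6 + 3 + 8.5 = 17.5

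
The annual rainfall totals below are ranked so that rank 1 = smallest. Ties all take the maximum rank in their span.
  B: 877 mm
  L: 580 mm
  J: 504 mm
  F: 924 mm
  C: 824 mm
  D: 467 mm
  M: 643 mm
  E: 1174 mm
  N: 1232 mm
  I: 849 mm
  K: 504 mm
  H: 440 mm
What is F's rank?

10

Sorted (ascending): 440, 467, 504, 504, 580, 643, 824, 849, 877, 924, 1174, 1232
The 2 values of 504 occupy positions 3–4 → each gets rank 4.
F has value 924 mm → rank 10.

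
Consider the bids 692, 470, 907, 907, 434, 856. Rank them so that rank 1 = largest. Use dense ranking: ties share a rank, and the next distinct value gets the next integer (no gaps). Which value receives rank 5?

Sorted (descending): 907, 907, 856, 692, 470, 434
The 2 values of 907 share dense rank 1.
Remaining distinct values take the next consecutive integers.
Rank 5 → value 434.

434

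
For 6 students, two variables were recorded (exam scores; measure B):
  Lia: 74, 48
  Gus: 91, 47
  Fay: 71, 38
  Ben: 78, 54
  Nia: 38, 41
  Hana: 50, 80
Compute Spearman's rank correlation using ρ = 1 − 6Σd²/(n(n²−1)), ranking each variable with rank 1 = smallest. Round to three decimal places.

0.143

Ranks of variable 1: 4, 6, 3, 5, 1, 2
Ranks of variable 2: 4, 3, 1, 5, 2, 6
d = r₁ − r₂: 0, 3, 2, 0, -1, -4
d²: 0, 9, 4, 0, 1, 16; Σd² = 30
ρ = 1 − 6·30/(6·35) = 1 − 180/210 = 0.143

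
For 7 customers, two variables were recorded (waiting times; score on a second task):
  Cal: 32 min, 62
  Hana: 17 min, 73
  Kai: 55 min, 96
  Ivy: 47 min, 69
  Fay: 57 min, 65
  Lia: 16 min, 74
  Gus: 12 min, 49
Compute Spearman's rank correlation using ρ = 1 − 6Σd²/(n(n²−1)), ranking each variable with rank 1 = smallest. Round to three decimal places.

Ranks of variable 1: 4, 3, 6, 5, 7, 2, 1
Ranks of variable 2: 2, 5, 7, 4, 3, 6, 1
d = r₁ − r₂: 2, -2, -1, 1, 4, -4, 0
d²: 4, 4, 1, 1, 16, 16, 0; Σd² = 42
ρ = 1 − 6·42/(7·48) = 1 − 252/336 = 0.250

0.250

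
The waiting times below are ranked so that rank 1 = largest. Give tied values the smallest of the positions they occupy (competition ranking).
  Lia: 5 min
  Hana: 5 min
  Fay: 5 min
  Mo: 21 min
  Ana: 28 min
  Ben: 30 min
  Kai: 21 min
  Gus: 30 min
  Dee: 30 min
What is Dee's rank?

Sorted (descending): 30, 30, 30, 28, 21, 21, 5, 5, 5
The 3 values of 30 occupy positions 1–3 → each gets rank 1.
The 2 values of 21 occupy positions 5–6 → each gets rank 5.
The 3 values of 5 occupy positions 7–9 → each gets rank 7.
Dee has value 30 min → rank 1.

1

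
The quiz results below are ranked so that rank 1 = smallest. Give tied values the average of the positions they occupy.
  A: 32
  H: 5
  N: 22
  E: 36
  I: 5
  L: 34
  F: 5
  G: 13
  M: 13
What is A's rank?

Sorted (ascending): 5, 5, 5, 13, 13, 22, 32, 34, 36
The 3 values of 5 occupy positions 1–3 → average rank 2.
The 2 values of 13 occupy positions 4–5 → average rank (4+5)/2 = 4.5.
A has value 32 → rank 7.

7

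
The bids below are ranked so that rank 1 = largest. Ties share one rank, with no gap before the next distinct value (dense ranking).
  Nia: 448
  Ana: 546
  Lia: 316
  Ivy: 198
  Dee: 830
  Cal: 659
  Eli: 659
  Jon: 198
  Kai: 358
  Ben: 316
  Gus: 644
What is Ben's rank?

Sorted (descending): 830, 659, 659, 644, 546, 448, 358, 316, 316, 198, 198
The 2 values of 659 share dense rank 2.
The 2 values of 316 share dense rank 7.
The 2 values of 198 share dense rank 8.
Remaining distinct values take the next consecutive integers.
Ben has value 316 → rank 7.

7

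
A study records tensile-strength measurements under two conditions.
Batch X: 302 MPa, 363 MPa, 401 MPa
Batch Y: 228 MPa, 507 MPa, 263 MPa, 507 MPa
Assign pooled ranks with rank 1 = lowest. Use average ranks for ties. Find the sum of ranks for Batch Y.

Sorted (ascending): 228, 263, 302, 363, 401, 507, 507
The 2 values of 507 occupy positions 6–7 → average rank (6+7)/2 = 6.5.
Batch Y values → pooled ranks: 228→1, 507→6.5, 263→2, 507→6.5
Rank sum = 1 + 6.5 + 2 + 6.5 = 16

16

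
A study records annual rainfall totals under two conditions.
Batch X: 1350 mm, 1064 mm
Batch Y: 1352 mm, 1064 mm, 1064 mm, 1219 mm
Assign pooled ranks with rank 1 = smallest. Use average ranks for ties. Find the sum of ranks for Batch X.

7

Sorted (ascending): 1064, 1064, 1064, 1219, 1350, 1352
The 3 values of 1064 occupy positions 1–3 → average rank 2.
Batch X values → pooled ranks: 1350→5, 1064→2
Rank sum = 5 + 2 = 7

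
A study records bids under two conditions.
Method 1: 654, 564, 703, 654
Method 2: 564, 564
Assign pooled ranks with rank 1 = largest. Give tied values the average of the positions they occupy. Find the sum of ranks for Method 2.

Sorted (descending): 703, 654, 654, 564, 564, 564
The 2 values of 654 occupy positions 2–3 → average rank (2+3)/2 = 2.5.
The 3 values of 564 occupy positions 4–6 → average rank 5.
Method 2 values → pooled ranks: 564→5, 564→5
Rank sum = 5 + 5 = 10

10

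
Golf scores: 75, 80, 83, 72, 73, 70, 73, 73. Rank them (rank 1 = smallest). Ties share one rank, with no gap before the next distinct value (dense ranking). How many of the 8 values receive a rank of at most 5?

Sorted (ascending): 70, 72, 73, 73, 73, 75, 80, 83
The 3 values of 73 share dense rank 3.
Remaining distinct values take the next consecutive integers.
Ranks ≤ 5: {1, 2, 3, 3, 3, 4, 5} → 7 values.

7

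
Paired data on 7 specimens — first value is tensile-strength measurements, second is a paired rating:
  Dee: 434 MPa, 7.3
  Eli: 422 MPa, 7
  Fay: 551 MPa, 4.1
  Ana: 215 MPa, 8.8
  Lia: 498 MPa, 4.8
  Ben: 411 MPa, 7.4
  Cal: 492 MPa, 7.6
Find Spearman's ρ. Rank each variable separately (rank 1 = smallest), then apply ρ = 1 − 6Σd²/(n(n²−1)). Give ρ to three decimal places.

Ranks of variable 1: 4, 3, 7, 1, 6, 2, 5
Ranks of variable 2: 4, 3, 1, 7, 2, 5, 6
d = r₁ − r₂: 0, 0, 6, -6, 4, -3, -1
d²: 0, 0, 36, 36, 16, 9, 1; Σd² = 98
ρ = 1 − 6·98/(7·48) = 1 − 588/336 = -0.750

-0.750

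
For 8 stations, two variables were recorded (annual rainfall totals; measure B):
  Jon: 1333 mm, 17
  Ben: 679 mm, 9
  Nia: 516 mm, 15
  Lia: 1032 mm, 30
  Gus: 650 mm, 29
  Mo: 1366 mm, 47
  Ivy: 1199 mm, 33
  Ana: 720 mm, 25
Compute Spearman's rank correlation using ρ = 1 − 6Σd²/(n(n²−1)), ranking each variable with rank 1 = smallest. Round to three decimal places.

Ranks of variable 1: 7, 3, 1, 5, 2, 8, 6, 4
Ranks of variable 2: 3, 1, 2, 6, 5, 8, 7, 4
d = r₁ − r₂: 4, 2, -1, -1, -3, 0, -1, 0
d²: 16, 4, 1, 1, 9, 0, 1, 0; Σd² = 32
ρ = 1 − 6·32/(8·63) = 1 − 192/504 = 0.619

0.619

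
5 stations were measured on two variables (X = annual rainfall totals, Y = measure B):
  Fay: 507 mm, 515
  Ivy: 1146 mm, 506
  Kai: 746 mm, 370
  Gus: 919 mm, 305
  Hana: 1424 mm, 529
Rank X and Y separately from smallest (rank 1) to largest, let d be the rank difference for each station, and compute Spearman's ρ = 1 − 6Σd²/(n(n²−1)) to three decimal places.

0.300

Ranks of variable 1: 1, 4, 2, 3, 5
Ranks of variable 2: 4, 3, 2, 1, 5
d = r₁ − r₂: -3, 1, 0, 2, 0
d²: 9, 1, 0, 4, 0; Σd² = 14
ρ = 1 − 6·14/(5·24) = 1 − 84/120 = 0.300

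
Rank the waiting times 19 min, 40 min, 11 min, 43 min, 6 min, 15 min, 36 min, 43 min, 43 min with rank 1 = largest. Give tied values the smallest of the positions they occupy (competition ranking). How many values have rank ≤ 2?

3

Sorted (descending): 43, 43, 43, 40, 36, 19, 15, 11, 6
The 3 values of 43 occupy positions 1–3 → each gets rank 1.
Ranks ≤ 2: {1, 1, 1} → 3 values.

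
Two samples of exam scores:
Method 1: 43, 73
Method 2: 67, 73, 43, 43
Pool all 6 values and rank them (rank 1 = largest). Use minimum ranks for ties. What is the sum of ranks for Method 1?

5

Sorted (descending): 73, 73, 67, 43, 43, 43
The 2 values of 73 occupy positions 1–2 → each gets rank 1.
The 3 values of 43 occupy positions 4–6 → each gets rank 4.
Method 1 values → pooled ranks: 43→4, 73→1
Rank sum = 4 + 1 = 5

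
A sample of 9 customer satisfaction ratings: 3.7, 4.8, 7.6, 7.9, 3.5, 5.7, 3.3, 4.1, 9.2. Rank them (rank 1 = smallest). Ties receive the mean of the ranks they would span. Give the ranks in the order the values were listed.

3, 5, 7, 8, 2, 6, 1, 4, 9

Sorted (ascending): 3.3, 3.5, 3.7, 4.1, 4.8, 5.7, 7.6, 7.9, 9.2
No ties — each value takes its position as its rank.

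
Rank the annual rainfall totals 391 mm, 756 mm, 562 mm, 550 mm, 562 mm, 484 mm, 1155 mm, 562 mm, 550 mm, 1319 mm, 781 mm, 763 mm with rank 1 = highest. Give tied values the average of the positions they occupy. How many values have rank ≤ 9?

Sorted (descending): 1319, 1155, 781, 763, 756, 562, 562, 562, 550, 550, 484, 391
The 3 values of 562 occupy positions 6–8 → average rank 7.
The 2 values of 550 occupy positions 9–10 → average rank (9+10)/2 = 9.5.
Ranks ≤ 9: {1, 2, 3, 4, 5, 7, 7, 7} → 8 values.

8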